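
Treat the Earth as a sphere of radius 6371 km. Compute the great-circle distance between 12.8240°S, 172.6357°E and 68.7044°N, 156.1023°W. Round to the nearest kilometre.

9396 km

Δλ = -156.1023 − 172.6357 = -328.7380°; wrapped into (−180°, 180°]: 31.2620°.
Δφ = 68.7044 − -12.8240 = 81.5284°.
a = sin²(Δφ/2) + cos φ₁ · cos φ₂ · sin²(Δλ/2) = 0.452049.
c = 2·atan2(√a, √(1−a)) = 1.47475 rad → d = 6371·c ≈ 9395.61 km.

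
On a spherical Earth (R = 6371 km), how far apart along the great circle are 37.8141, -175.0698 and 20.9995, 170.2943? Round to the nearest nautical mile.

Δλ = 170.2943 − -175.0698 = 345.3641°; wrapped into (−180°, 180°]: -14.6359°.
Δφ = 20.9995 − 37.8141 = -16.8146°.
a = sin²(Δφ/2) + cos φ₁ · cos φ₂ · sin²(Δλ/2) = 0.033343.
c = 2·atan2(√a, √(1−a)) = 0.36726 rad → d = 6371·c ≈ 2339.83 km ≈ 1263.41 nmi.

1263 nmi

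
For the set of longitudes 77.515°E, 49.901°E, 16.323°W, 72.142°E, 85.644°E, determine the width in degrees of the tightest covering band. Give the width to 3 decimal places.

101.967°

Sort the longitudes: -16.323°, +49.901°, +72.142°, +77.515°, +85.644°.
Eastward gaps between consecutive values (wrapping around): 66.224°, 22.241°, 5.373°, 8.129°, 258.033°.
Largest gap = 258.033° ⇒ minimal covering band is its complement: 360° − 258.033° = 101.967°.
Band runs from -16.323° eastward to +85.644°.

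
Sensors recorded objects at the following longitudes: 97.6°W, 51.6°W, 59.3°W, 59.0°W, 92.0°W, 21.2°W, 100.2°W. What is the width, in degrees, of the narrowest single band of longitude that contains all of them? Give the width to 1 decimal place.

Sort the longitudes: -100.2°, -97.6°, -92.0°, -59.3°, -59.0°, -51.6°, -21.2°.
Eastward gaps between consecutive values (wrapping around): 2.6°, 5.6°, 32.7°, 0.3°, 7.4°, 30.4°, 281.0°.
Largest gap = 281.0° ⇒ minimal covering band is its complement: 360° − 281.0° = 79.0°.
Band runs from -100.2° eastward to -21.2°.

79.0°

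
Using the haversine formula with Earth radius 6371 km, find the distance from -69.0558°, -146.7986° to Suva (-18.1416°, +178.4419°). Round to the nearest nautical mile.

3318 nmi

Δλ = 178.4419 − -146.7986 = 325.2405°; wrapped into (−180°, 180°]: -34.7595°.
Δφ = -18.1416 − -69.0558 = 50.9142°.
a = sin²(Δφ/2) + cos φ₁ · cos φ₂ · sin²(Δλ/2) = 0.215067.
c = 2·atan2(√a, √(1−a)) = 0.96445 rad → d = 6371·c ≈ 6144.53 km ≈ 3317.78 nmi.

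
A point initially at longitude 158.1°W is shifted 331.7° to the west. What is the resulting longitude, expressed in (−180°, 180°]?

Start at -158.1°; shift −331.7° → -489.8°.
-489.8° lies outside (−180°, 180°]; add 360° → -129.8°.

129.8°W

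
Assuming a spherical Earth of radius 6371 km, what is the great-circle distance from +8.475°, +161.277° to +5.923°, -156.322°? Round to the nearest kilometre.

Δλ = -156.322 − 161.277 = -317.599°; wrapped into (−180°, 180°]: 42.401°.
Δφ = 5.923 − 8.475 = -2.552°.
a = sin²(Δφ/2) + cos φ₁ · cos φ₂ · sin²(Δλ/2) = 0.129156.
c = 2·atan2(√a, √(1−a)) = 0.73521 rad → d = 6371·c ≈ 4684.03 km.

4684 km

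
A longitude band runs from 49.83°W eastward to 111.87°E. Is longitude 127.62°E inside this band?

No

Band width going east from -49.83° to +111.87°: ((111.87 − -49.83) mod 360) = 161.70°.
Offset of +127.62° east of the west edge: ((127.62 − -49.83) mod 360) = 177.45°.
177.45° > 161.70° ⇒ outside.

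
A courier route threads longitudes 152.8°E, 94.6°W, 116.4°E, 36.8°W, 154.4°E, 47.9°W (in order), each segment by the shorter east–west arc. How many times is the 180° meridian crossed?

4

Leg 1: +152.8° → -94.6°, shortest Δλ = 112.6° (east) — crosses 180°.
Leg 2: -94.6° → +116.4°, shortest Δλ = -149.0° (west) — crosses 180°.
Leg 3: +116.4° → -36.8°, shortest Δλ = -153.2° (west) — does not cross 180°.
Leg 4: -36.8° → +154.4°, shortest Δλ = -168.8° (west) — crosses 180°.
Leg 5: +154.4° → -47.9°, shortest Δλ = 157.7° (east) — crosses 180°.
Total crossings: 4.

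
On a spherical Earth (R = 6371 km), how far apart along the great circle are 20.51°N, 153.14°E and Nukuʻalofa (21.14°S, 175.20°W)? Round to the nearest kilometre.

5770 km

Δλ = -175.20 − 153.14 = -328.34°; wrapped into (−180°, 180°]: 31.66°.
Δφ = -21.14 − 20.51 = -41.65°.
a = sin²(Δφ/2) + cos φ₁ · cos φ₂ · sin²(Δλ/2) = 0.191395.
c = 2·atan2(√a, √(1−a)) = 0.90560 rad → d = 6371·c ≈ 5769.60 km.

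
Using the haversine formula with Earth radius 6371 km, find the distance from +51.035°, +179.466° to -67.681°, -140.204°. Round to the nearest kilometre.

13621 km

Δλ = -140.204 − 179.466 = -319.670°; wrapped into (−180°, 180°]: 40.330°.
Δφ = -67.681 − 51.035 = -118.716°.
a = sin²(Δφ/2) + cos φ₁ · cos φ₂ · sin²(Δλ/2) = 0.768614.
c = 2·atan2(√a, √(1−a)) = 2.13794 rad → d = 6371·c ≈ 13620.83 km.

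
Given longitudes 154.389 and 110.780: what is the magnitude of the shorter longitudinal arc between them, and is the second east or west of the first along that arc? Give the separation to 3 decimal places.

43.609° west

Raw difference: 110.780 − 154.389 = -43.609°.
Normalise into (−180°, 180°]: -43.609° stays -43.609°.
Negative ⇒ the second point lies to the west; separation 43.609°.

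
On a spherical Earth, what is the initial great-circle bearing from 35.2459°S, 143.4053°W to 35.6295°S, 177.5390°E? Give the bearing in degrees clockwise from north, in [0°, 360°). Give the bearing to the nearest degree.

Δλ = 177.5390 − -143.4053 = 320.9443°; wrapped into (−180°, 180°]: -39.0557°.
θ = atan2( sin Δλ · cos φ₂ , cos φ₁ · sin φ₂ − sin φ₁ · cos φ₂ · cos Δλ )
  = atan2(-0.51213, -0.11151) = -102.284° → normalised to [0°, 360°): 257.716°.

258°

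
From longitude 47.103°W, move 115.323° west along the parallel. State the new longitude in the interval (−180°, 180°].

162.426°W

Start at -47.103°; shift −115.323° → -162.426°.
-162.426° already lies in (−180°, 180°].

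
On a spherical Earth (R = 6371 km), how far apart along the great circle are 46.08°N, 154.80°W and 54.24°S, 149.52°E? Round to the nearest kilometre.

12326 km

Δλ = 149.52 − -154.80 = 304.32°; wrapped into (−180°, 180°]: -55.68°.
Δφ = -54.24 − 46.08 = -100.32°.
a = sin²(Δφ/2) + cos φ₁ · cos φ₂ · sin²(Δλ/2) = 0.677980.
c = 2·atan2(√a, √(1−a)) = 1.93474 rad → d = 6371·c ≈ 12326.21 km.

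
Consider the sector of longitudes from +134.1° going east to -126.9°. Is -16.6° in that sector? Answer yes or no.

No

Band width going east from +134.1° to -126.9°: ((-126.9 − 134.1) mod 360) = 99.0°.
Offset of -16.6° east of the west edge: ((-16.6 − 134.1) mod 360) = 209.3°.
209.3° > 99.0° ⇒ outside.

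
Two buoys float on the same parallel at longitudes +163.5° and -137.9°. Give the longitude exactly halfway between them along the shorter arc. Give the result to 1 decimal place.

-167.2°

Signed shortest Δλ from +163.5° to -137.9° is +58.6°.
Midpoint longitude = +163.5° + (+58.6°)/2 = +163.5° + 29.3° = +192.8°.
Normalise into (−180°, 180°]: -167.2°.
(The naïve average (+163.5 + -137.9)/2 = 12.8° is on the wrong side of the globe.)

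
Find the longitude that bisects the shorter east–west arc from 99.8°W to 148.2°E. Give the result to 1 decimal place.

Signed shortest Δλ from -99.8° to +148.2° is -112.0°.
Midpoint longitude = -99.8° + (-112.0°)/2 = -99.8° − 56.0° = -155.8°.
(The naïve average (-99.8 + +148.2)/2 = 24.2° is on the wrong side of the globe.)

155.8°W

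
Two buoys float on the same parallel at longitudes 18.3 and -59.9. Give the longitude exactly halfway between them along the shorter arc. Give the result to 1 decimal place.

-20.8°

Signed shortest Δλ from +18.3° to -59.9° is -78.2°.
Midpoint longitude = +18.3° + (-78.2°)/2 = +18.3° − 39.1° = -20.8°.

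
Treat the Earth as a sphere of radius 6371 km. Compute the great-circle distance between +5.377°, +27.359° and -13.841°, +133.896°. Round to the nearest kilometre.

Δλ = 133.896 − 27.359 = 106.537°.
Δφ = -13.841 − 5.377 = -19.218°.
a = sin²(Δφ/2) + cos φ₁ · cos φ₂ · sin²(Δλ/2) = 0.648786.
c = 2·atan2(√a, √(1−a)) = 1.87294 rad → d = 6371·c ≈ 11932.53 km.

11933 km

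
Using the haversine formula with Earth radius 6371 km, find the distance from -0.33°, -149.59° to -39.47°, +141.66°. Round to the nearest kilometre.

8177 km

Δλ = 141.66 − -149.59 = 291.25°; wrapped into (−180°, 180°]: -68.75°.
Δφ = -39.47 − -0.33 = -39.14°.
a = sin²(Δφ/2) + cos φ₁ · cos φ₂ · sin²(Δλ/2) = 0.358278.
c = 2·atan2(√a, √(1−a)) = 1.28341 rad → d = 6371·c ≈ 8176.63 km.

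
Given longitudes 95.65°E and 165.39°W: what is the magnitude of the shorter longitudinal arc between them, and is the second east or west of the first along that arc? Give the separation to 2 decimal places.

Raw difference: -165.39 − 95.65 = -261.04°.
Normalise into (−180°, 180°]: -261.04° + 360° = 98.96°.
Positive ⇒ the second point lies to the east; separation 98.96°.

98.96° east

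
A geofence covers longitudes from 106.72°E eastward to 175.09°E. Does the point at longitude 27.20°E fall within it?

No

Band width going east from +106.72° to +175.09°: ((175.09 − 106.72) mod 360) = 68.37°.
Offset of +27.20° east of the west edge: ((27.20 − 106.72) mod 360) = 280.48°.
280.48° > 68.37° ⇒ outside.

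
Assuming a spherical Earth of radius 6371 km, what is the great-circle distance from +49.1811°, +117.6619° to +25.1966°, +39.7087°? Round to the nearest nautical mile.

Δλ = 39.7087 − 117.6619 = -77.9532°.
Δφ = 25.1966 − 49.1811 = -23.9845°.
a = sin²(Δφ/2) + cos φ₁ · cos φ₂ · sin²(Δλ/2) = 0.277186.
c = 2·atan2(√a, √(1−a)) = 1.10892 rad → d = 6371·c ≈ 7064.94 km ≈ 3814.76 nmi.

3815 nmi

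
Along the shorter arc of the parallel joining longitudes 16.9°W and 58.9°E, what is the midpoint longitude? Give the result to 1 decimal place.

21.0°E

Signed shortest Δλ from -16.9° to +58.9° is +75.8°.
Midpoint longitude = -16.9° + (+75.8°)/2 = -16.9° + 37.9° = +21.0°.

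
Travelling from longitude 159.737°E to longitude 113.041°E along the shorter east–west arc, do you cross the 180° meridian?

No

Signed shortest Δλ = ((113.041 − 159.737 + 180) mod 360) − 180 = -46.696°.
Going west by 46.696° from +159.737° reaches +113.041° without touching 180°.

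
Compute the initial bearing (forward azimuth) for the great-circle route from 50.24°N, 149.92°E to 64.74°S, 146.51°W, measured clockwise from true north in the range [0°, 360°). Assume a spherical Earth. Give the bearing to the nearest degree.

152°

Δλ = -146.51 − 149.92 = -296.43°; wrapped into (−180°, 180°]: 63.57°.
θ = atan2( sin Δλ · cos φ₂ , cos φ₁ · sin φ₂ − sin φ₁ · cos φ₂ · cos Δλ )
  = atan2(0.38212, -0.72443) = 152.189° → normalised to [0°, 360°): 152.189°.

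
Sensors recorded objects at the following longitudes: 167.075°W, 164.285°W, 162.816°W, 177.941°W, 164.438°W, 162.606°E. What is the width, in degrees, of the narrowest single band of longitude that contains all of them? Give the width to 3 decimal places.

34.578°

Sort the longitudes: -177.941°, -167.075°, -164.438°, -164.285°, -162.816°, +162.606°.
Eastward gaps between consecutive values (wrapping around): 10.866°, 2.637°, 0.153°, 1.469°, 325.422°, 19.453°.
Largest gap = 325.422° ⇒ minimal covering band is its complement: 360° − 325.422° = 34.578°.
Band runs from +162.606° eastward to -162.816°, crossing the antimeridian.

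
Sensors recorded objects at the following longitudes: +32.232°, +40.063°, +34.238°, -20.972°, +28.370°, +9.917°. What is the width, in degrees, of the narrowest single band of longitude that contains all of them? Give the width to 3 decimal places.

61.035°

Sort the longitudes: -20.972°, +9.917°, +28.370°, +32.232°, +34.238°, +40.063°.
Eastward gaps between consecutive values (wrapping around): 30.889°, 18.453°, 3.862°, 2.006°, 5.825°, 298.965°.
Largest gap = 298.965° ⇒ minimal covering band is its complement: 360° − 298.965° = 61.035°.
Band runs from -20.972° eastward to +40.063°.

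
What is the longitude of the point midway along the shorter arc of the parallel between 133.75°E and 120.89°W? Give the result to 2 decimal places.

173.57°W

Signed shortest Δλ from +133.75° to -120.89° is +105.36°.
Midpoint longitude = +133.75° + (+105.36°)/2 = +133.75° + 52.68° = +186.43°.
Normalise into (−180°, 180°]: -173.57°.
(The naïve average (+133.75 + -120.89)/2 = 6.43° is on the wrong side of the globe.)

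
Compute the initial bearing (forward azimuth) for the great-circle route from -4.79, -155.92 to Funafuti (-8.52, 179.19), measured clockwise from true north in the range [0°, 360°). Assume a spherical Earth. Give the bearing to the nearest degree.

260°

Δλ = 179.19 − -155.92 = 335.11°; wrapped into (−180°, 180°]: -24.89°.
θ = atan2( sin Δλ · cos φ₂ , cos φ₁ · sin φ₂ − sin φ₁ · cos φ₂ · cos Δλ )
  = atan2(-0.41623, -0.07273) = -99.911° → normalised to [0°, 360°): 260.089°.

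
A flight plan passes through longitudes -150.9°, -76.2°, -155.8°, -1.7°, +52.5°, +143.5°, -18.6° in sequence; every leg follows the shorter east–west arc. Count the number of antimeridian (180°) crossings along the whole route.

Leg 1: -150.9° → -76.2°, shortest Δλ = 74.7° (east) — does not cross 180°.
Leg 2: -76.2° → -155.8°, shortest Δλ = -79.6° (west) — does not cross 180°.
Leg 3: -155.8° → -1.7°, shortest Δλ = 154.1° (east) — does not cross 180°.
Leg 4: -1.7° → +52.5°, shortest Δλ = 54.2° (east) — does not cross 180°.
Leg 5: +52.5° → +143.5°, shortest Δλ = 91.0° (east) — does not cross 180°.
Leg 6: +143.5° → -18.6°, shortest Δλ = -162.1° (west) — does not cross 180°.
Total crossings: 0.

0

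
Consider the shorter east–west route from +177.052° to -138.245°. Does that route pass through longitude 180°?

Yes

Naïve |-138.245 − 177.052| = 315.297° > 180°, so the shorter arc goes the other way round — across 180°.
Signed shortest Δλ = ((-138.245 − 177.052 + 180) mod 360) − 180 = 44.703°.
Going east by 44.703° from +177.052° passes through 180° before reaching -138.245°.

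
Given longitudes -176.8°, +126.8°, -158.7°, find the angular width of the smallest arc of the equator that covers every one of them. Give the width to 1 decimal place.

74.5°

Sort the longitudes: -176.8°, -158.7°, +126.8°.
Eastward gaps between consecutive values (wrapping around): 18.1°, 285.5°, 56.4°.
Largest gap = 285.5° ⇒ minimal covering band is its complement: 360° − 285.5° = 74.5°.
Band runs from +126.8° eastward to -158.7°, crossing the antimeridian.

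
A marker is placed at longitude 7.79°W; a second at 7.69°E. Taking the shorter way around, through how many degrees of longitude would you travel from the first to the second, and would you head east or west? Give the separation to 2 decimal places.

15.48° east

Raw difference: 7.69 − -7.79 = 15.48°.
Normalise into (−180°, 180°]: 15.48° stays 15.48°.
Positive ⇒ the second point lies to the east; separation 15.48°.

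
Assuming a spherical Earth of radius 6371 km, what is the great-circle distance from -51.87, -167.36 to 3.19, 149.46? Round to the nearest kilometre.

7346 km

Δλ = 149.46 − -167.36 = 316.82°; wrapped into (−180°, 180°]: -43.18°.
Δφ = 3.19 − -51.87 = 55.06°.
a = sin²(Δφ/2) + cos φ₁ · cos φ₂ · sin²(Δλ/2) = 0.297111.
c = 2·atan2(√a, √(1−a)) = 1.15297 rad → d = 6371·c ≈ 7345.55 km.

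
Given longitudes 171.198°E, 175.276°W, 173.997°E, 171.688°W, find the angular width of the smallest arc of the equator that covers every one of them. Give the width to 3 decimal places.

Sort the longitudes: -175.276°, -171.688°, +171.198°, +173.997°.
Eastward gaps between consecutive values (wrapping around): 3.588°, 342.886°, 2.799°, 10.727°.
Largest gap = 342.886° ⇒ minimal covering band is its complement: 360° − 342.886° = 17.114°.
Band runs from +171.198° eastward to -171.688°, crossing the antimeridian.

17.114°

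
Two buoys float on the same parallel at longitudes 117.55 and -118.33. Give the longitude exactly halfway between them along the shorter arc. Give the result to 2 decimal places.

Signed shortest Δλ from +117.55° to -118.33° is +124.12°.
Midpoint longitude = +117.55° + (+124.12°)/2 = +117.55° + 62.06° = +179.61°.
(The naïve average (+117.55 + -118.33)/2 = -0.39° is on the wrong side of the globe.)

+179.61°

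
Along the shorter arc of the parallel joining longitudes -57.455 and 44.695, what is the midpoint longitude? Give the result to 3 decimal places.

Signed shortest Δλ from -57.455° to +44.695° is +102.150°.
Midpoint longitude = -57.455° + (+102.150°)/2 = -57.455° + 51.075° = -6.380°.

-6.380°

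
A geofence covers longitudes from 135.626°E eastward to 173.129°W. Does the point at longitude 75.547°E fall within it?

No

Band width going east from +135.626° to -173.129°: ((-173.129 − 135.626) mod 360) = 51.245°.
Offset of +75.547° east of the west edge: ((75.547 − 135.626) mod 360) = 299.921°.
299.921° > 51.245° ⇒ outside.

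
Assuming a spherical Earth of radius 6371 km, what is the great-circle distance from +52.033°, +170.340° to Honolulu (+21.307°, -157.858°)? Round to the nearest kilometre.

4373 km

Δλ = -157.858 − 170.340 = -328.198°; wrapped into (−180°, 180°]: 31.802°.
Δφ = 21.307 − 52.033 = -30.726°.
a = sin²(Δφ/2) + cos φ₁ · cos φ₂ · sin²(Δλ/2) = 0.113212.
c = 2·atan2(√a, √(1−a)) = 0.68633 rad → d = 6371·c ≈ 4372.63 km.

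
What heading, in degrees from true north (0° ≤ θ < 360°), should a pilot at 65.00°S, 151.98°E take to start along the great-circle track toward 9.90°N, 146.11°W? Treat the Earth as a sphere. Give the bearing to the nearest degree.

60°

Δλ = -146.11 − 151.98 = -298.09°; wrapped into (−180°, 180°]: 61.91°.
θ = atan2( sin Δλ · cos φ₂ , cos φ₁ · sin φ₂ − sin φ₁ · cos φ₂ · cos Δλ )
  = atan2(0.86907, 0.49305) = 60.433° → normalised to [0°, 360°): 60.433°.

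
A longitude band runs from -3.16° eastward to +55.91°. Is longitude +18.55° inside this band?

Band width going east from -3.16° to +55.91°: ((55.91 − -3.16) mod 360) = 59.07°.
Offset of +18.55° east of the west edge: ((18.55 − -3.16) mod 360) = 21.71°.
21.71° ≤ 59.07° ⇒ inside.

Yes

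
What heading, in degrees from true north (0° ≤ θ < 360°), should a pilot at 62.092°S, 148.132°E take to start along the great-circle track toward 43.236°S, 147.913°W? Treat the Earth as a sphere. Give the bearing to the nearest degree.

93°

Δλ = -147.913 − 148.132 = -296.045°; wrapped into (−180°, 180°]: 63.955°.
θ = atan2( sin Δλ · cos φ₂ , cos φ₁ · sin φ₂ − sin φ₁ · cos φ₂ · cos Δλ )
  = atan2(0.65455, -0.03794) = 93.317° → normalised to [0°, 360°): 93.317°.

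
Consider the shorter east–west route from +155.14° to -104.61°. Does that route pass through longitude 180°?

Yes

Naïve |-104.61 − 155.14| = 259.75° > 180°, so the shorter arc goes the other way round — across 180°.
Signed shortest Δλ = ((-104.61 − 155.14 + 180) mod 360) − 180 = 100.25°.
Going east by 100.25° from +155.14° passes through 180° before reaching -104.61°.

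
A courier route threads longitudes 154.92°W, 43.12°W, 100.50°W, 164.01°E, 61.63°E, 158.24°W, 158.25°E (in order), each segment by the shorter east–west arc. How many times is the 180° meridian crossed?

Leg 1: -154.92° → -43.12°, shortest Δλ = 111.8° (east) — does not cross 180°.
Leg 2: -43.12° → -100.50°, shortest Δλ = -57.38° (west) — does not cross 180°.
Leg 3: -100.50° → +164.01°, shortest Δλ = -95.49° (west) — crosses 180°.
Leg 4: +164.01° → +61.63°, shortest Δλ = -102.38° (west) — does not cross 180°.
Leg 5: +61.63° → -158.24°, shortest Δλ = 140.13° (east) — crosses 180°.
Leg 6: -158.24° → +158.25°, shortest Δλ = -43.51° (west) — crosses 180°.
Total crossings: 3.

3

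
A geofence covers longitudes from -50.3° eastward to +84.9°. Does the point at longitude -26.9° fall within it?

Yes

Band width going east from -50.3° to +84.9°: ((84.9 − -50.3) mod 360) = 135.2°.
Offset of -26.9° east of the west edge: ((-26.9 − -50.3) mod 360) = 23.4°.
23.4° ≤ 135.2° ⇒ inside.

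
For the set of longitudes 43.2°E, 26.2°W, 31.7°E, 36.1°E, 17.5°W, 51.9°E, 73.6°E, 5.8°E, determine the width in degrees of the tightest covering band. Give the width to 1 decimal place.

Sort the longitudes: -26.2°, -17.5°, +5.8°, +31.7°, +36.1°, +43.2°, +51.9°, +73.6°.
Eastward gaps between consecutive values (wrapping around): 8.7°, 23.3°, 25.9°, 4.4°, 7.1°, 8.7°, 21.7°, 260.2°.
Largest gap = 260.2° ⇒ minimal covering band is its complement: 360° − 260.2° = 99.8°.
Band runs from -26.2° eastward to +73.6°.

99.8°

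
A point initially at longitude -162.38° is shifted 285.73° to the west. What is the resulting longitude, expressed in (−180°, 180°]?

Start at -162.38°; shift −285.73° → -448.11°.
-448.11° lies outside (−180°, 180°]; add 360° → -88.11°.

-88.11°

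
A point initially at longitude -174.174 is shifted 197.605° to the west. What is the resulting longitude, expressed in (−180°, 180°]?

Start at -174.174°; shift −197.605° → -371.779°.
-371.779° lies outside (−180°, 180°]; add 360° → -11.779°.

-11.779°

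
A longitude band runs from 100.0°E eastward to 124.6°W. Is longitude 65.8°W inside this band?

Band width going east from +100.0° to -124.6°: ((-124.6 − 100.0) mod 360) = 135.4°.
Offset of -65.8° east of the west edge: ((-65.8 − 100.0) mod 360) = 194.2°.
194.2° > 135.4° ⇒ outside.

No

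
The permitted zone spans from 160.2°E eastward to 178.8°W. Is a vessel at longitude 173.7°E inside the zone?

Yes

Band width going east from +160.2° to -178.8°: ((-178.8 − 160.2) mod 360) = 21.0°.
Offset of +173.7° east of the west edge: ((173.7 − 160.2) mod 360) = 13.5°.
13.5° ≤ 21.0° ⇒ inside.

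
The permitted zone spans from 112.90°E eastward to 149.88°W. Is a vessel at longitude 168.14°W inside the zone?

Yes

Band width going east from +112.90° to -149.88°: ((-149.88 − 112.90) mod 360) = 97.22°.
Offset of -168.14° east of the west edge: ((-168.14 − 112.90) mod 360) = 78.96°.
78.96° ≤ 97.22° ⇒ inside.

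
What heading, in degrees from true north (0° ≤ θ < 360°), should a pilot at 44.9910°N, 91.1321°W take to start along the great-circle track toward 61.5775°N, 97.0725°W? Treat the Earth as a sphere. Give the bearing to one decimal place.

350.3°

Δλ = -97.0725 − -91.1321 = -5.9404°.
θ = atan2( sin Δλ · cos φ₂ , cos φ₁ · sin φ₂ − sin φ₁ · cos φ₂ · cos Δλ )
  = atan2(-0.04926, 0.28727) = -9.730° → normalised to [0°, 360°): 350.270°.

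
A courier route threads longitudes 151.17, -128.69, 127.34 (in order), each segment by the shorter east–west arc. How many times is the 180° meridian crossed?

2

Leg 1: +151.17° → -128.69°, shortest Δλ = 80.14° (east) — crosses 180°.
Leg 2: -128.69° → +127.34°, shortest Δλ = -103.97° (west) — crosses 180°.
Total crossings: 2.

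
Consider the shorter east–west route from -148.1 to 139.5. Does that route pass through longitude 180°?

Naïve |139.5 − -148.1| = 287.6° > 180°, so the shorter arc goes the other way round — across 180°.
Signed shortest Δλ = ((139.5 − -148.1 + 180) mod 360) − 180 = -72.4°.
Going west by 72.4° from -148.1° passes through 180° before reaching +139.5°.

Yes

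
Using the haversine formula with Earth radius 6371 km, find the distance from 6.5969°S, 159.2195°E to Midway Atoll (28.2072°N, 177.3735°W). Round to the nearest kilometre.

4614 km

Δλ = -177.3735 − 159.2195 = -336.5930°; wrapped into (−180°, 180°]: 23.4070°.
Δφ = 28.2072 − -6.5969 = 34.8041°.
a = sin²(Δφ/2) + cos φ₁ · cos φ₂ · sin²(Δλ/2) = 0.125466.
c = 2·atan2(√a, √(1−a)) = 0.72414 rad → d = 6371·c ≈ 4613.51 km.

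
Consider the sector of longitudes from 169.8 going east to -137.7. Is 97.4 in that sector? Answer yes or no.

Band width going east from +169.8° to -137.7°: ((-137.7 − 169.8) mod 360) = 52.5°.
Offset of +97.4° east of the west edge: ((97.4 − 169.8) mod 360) = 287.6°.
287.6° > 52.5° ⇒ outside.

No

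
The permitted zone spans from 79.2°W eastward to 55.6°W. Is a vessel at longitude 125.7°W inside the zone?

Band width going east from -79.2° to -55.6°: ((-55.6 − -79.2) mod 360) = 23.6°.
Offset of -125.7° east of the west edge: ((-125.7 − -79.2) mod 360) = 313.5°.
313.5° > 23.6° ⇒ outside.

No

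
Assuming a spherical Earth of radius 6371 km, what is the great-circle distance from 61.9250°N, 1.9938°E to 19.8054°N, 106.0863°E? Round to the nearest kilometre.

Δλ = 106.0863 − 1.9938 = 104.0925°.
Δφ = 19.8054 − 61.9250 = -42.1196°.
a = sin²(Δφ/2) + cos φ₁ · cos φ₂ · sin²(Δλ/2) = 0.404428.
c = 2·atan2(√a, √(1−a)) = 1.37847 rad → d = 6371·c ≈ 8782.23 km.

8782 km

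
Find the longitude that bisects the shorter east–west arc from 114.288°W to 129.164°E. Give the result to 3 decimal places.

Signed shortest Δλ from -114.288° to +129.164° is -116.548°.
Midpoint longitude = -114.288° + (-116.548°)/2 = -114.288° − 58.274° = -172.562°.
(The naïve average (-114.288 + +129.164)/2 = 7.438° is on the wrong side of the globe.)

172.562°W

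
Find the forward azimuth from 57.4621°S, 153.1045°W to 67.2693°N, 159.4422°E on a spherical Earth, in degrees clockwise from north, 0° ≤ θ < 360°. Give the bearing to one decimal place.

338.3°

Δλ = 159.4422 − -153.1045 = 312.5467°; wrapped into (−180°, 180°]: -47.4533°.
θ = atan2( sin Δλ · cos φ₂ , cos φ₁ · sin φ₂ − sin φ₁ · cos φ₂ · cos Δλ )
  = atan2(-0.28467, 0.71635) = -21.672° → normalised to [0°, 360°): 338.328°.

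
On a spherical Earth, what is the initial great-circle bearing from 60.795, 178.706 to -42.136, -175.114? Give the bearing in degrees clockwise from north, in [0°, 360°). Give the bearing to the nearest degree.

175°

Δλ = -175.114 − 178.706 = -353.820°; wrapped into (−180°, 180°]: 6.180°.
θ = atan2( sin Δλ · cos φ₂ , cos φ₁ · sin φ₂ − sin φ₁ · cos φ₂ · cos Δλ )
  = atan2(0.07983, -0.97088) = 175.299° → normalised to [0°, 360°): 175.299°.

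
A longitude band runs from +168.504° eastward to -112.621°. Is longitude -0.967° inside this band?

No

Band width going east from +168.504° to -112.621°: ((-112.621 − 168.504) mod 360) = 78.875°.
Offset of -0.967° east of the west edge: ((-0.967 − 168.504) mod 360) = 190.529°.
190.529° > 78.875° ⇒ outside.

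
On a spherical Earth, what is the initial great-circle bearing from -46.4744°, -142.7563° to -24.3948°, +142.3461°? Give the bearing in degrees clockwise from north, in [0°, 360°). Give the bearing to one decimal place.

Δλ = 142.3461 − -142.7563 = 285.1024°; wrapped into (−180°, 180°]: -74.8976°.
θ = atan2( sin Δλ · cos φ₂ , cos φ₁ · sin φ₂ − sin φ₁ · cos φ₂ · cos Δλ )
  = atan2(-0.87927, -0.11239) = -97.284° → normalised to [0°, 360°): 262.716°.

262.7°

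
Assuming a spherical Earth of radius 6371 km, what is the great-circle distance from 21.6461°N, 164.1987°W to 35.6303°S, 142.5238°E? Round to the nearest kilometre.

Δλ = 142.5238 − -164.1987 = 306.7225°; wrapped into (−180°, 180°]: -53.2775°.
Δφ = -35.6303 − 21.6461 = -57.2764°.
a = sin²(Δφ/2) + cos φ₁ · cos φ₂ · sin²(Δλ/2) = 0.381580.
c = 2·atan2(√a, √(1−a)) = 1.33168 rad → d = 6371·c ≈ 8484.16 km.

8484 km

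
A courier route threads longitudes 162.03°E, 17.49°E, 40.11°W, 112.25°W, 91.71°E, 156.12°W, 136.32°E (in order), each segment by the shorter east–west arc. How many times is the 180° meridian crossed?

3

Leg 1: +162.03° → +17.49°, shortest Δλ = -144.54° (west) — does not cross 180°.
Leg 2: +17.49° → -40.11°, shortest Δλ = -57.6° (west) — does not cross 180°.
Leg 3: -40.11° → -112.25°, shortest Δλ = -72.14° (west) — does not cross 180°.
Leg 4: -112.25° → +91.71°, shortest Δλ = -156.04° (west) — crosses 180°.
Leg 5: +91.71° → -156.12°, shortest Δλ = 112.17° (east) — crosses 180°.
Leg 6: -156.12° → +136.32°, shortest Δλ = -67.56° (west) — crosses 180°.
Total crossings: 3.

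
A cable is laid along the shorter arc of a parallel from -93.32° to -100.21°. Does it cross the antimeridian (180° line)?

Signed shortest Δλ = ((-100.21 − -93.32 + 180) mod 360) − 180 = -6.89°.
Going west by 6.89° from -93.32° reaches -100.21° without touching 180°.

No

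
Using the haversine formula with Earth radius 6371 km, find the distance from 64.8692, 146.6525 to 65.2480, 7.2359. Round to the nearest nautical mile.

Δλ = 7.2359 − 146.6525 = -139.4166°.
Δφ = 65.2480 − 64.8692 = 0.3788°.
a = sin²(Δφ/2) + cos φ₁ · cos φ₂ · sin²(Δλ/2) = 0.156438.
c = 2·atan2(√a, √(1−a)) = 0.81327 rad → d = 6371·c ≈ 5181.36 km ≈ 2797.71 nmi.

2798 nmi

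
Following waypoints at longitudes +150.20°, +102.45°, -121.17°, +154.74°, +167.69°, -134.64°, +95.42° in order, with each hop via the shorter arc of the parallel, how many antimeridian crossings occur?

Leg 1: +150.20° → +102.45°, shortest Δλ = -47.75° (west) — does not cross 180°.
Leg 2: +102.45° → -121.17°, shortest Δλ = 136.38° (east) — crosses 180°.
Leg 3: -121.17° → +154.74°, shortest Δλ = -84.09° (west) — crosses 180°.
Leg 4: +154.74° → +167.69°, shortest Δλ = 12.95° (east) — does not cross 180°.
Leg 5: +167.69° → -134.64°, shortest Δλ = 57.67° (east) — crosses 180°.
Leg 6: -134.64° → +95.42°, shortest Δλ = -129.94° (west) — crosses 180°.
Total crossings: 4.

4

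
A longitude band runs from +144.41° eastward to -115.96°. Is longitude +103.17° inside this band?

No

Band width going east from +144.41° to -115.96°: ((-115.96 − 144.41) mod 360) = 99.63°.
Offset of +103.17° east of the west edge: ((103.17 − 144.41) mod 360) = 318.76°.
318.76° > 99.63° ⇒ outside.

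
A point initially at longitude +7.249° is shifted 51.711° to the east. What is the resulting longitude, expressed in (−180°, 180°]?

Start at +7.249°; shift +51.711° → +58.960°.
+58.960° already lies in (−180°, 180°].

+58.960°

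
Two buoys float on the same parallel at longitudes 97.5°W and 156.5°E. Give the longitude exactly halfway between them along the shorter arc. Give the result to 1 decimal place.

Signed shortest Δλ from -97.5° to +156.5° is -106.0°.
Midpoint longitude = -97.5° + (-106.0°)/2 = -97.5° − 53.0° = -150.5°.
(The naïve average (-97.5 + +156.5)/2 = 29.5° is on the wrong side of the globe.)

150.5°W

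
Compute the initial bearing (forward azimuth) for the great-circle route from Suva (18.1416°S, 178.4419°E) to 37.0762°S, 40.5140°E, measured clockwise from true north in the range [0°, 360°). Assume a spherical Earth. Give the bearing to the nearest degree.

Δλ = 40.5140 − 178.4419 = -137.9279°.
θ = atan2( sin Δλ · cos φ₂ , cos φ₁ · sin φ₂ − sin φ₁ · cos φ₂ · cos Δλ )
  = atan2(-0.53460, -0.75731) = -144.781° → normalised to [0°, 360°): 215.219°.

215°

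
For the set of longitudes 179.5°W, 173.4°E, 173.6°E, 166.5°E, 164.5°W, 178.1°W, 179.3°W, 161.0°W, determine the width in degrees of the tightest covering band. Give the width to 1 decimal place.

32.5°

Sort the longitudes: -179.5°, -179.3°, -178.1°, -164.5°, -161.0°, +166.5°, +173.4°, +173.6°.
Eastward gaps between consecutive values (wrapping around): 0.2°, 1.2°, 13.6°, 3.5°, 327.5°, 6.9°, 0.2°, 6.9°.
Largest gap = 327.5° ⇒ minimal covering band is its complement: 360° − 327.5° = 32.5°.
Band runs from +166.5° eastward to -161.0°, crossing the antimeridian.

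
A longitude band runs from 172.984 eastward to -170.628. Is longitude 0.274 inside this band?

Band width going east from +172.984° to -170.628°: ((-170.628 − 172.984) mod 360) = 16.388°.
Offset of +0.274° east of the west edge: ((0.274 − 172.984) mod 360) = 187.290°.
187.290° > 16.388° ⇒ outside.

No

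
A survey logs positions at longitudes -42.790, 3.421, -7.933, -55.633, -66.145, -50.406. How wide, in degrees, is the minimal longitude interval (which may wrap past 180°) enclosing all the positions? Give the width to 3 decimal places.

Sort the longitudes: -66.145°, -55.633°, -50.406°, -42.790°, -7.933°, +3.421°.
Eastward gaps between consecutive values (wrapping around): 10.512°, 5.227°, 7.616°, 34.857°, 11.354°, 290.434°.
Largest gap = 290.434° ⇒ minimal covering band is its complement: 360° − 290.434° = 69.566°.
Band runs from -66.145° eastward to +3.421°.

69.566°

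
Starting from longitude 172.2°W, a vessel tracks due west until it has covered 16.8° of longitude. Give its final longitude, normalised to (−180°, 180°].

Start at -172.2°; shift −16.8° → -189.0°.
-189.0° lies outside (−180°, 180°]; add 360° → +171.0°.

171.0°E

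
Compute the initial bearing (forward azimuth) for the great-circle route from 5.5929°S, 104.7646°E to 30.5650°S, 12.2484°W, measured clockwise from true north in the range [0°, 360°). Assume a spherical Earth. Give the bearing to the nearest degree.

Δλ = -12.2484 − 104.7646 = -117.0130°.
θ = atan2( sin Δλ · cos φ₂ , cos φ₁ · sin φ₂ − sin φ₁ · cos φ₂ · cos Δλ )
  = atan2(-0.76711, -0.54421) = -125.353° → normalised to [0°, 360°): 234.647°.

235°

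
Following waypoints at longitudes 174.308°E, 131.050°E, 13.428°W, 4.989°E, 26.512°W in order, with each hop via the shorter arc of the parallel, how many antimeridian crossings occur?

Leg 1: +174.308° → +131.050°, shortest Δλ = -43.258° (west) — does not cross 180°.
Leg 2: +131.050° → -13.428°, shortest Δλ = -144.478° (west) — does not cross 180°.
Leg 3: -13.428° → +4.989°, shortest Δλ = 18.417° (east) — does not cross 180°.
Leg 4: +4.989° → -26.512°, shortest Δλ = -31.501° (west) — does not cross 180°.
Total crossings: 0.

0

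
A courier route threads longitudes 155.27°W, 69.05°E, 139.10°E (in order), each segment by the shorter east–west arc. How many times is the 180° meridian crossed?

1

Leg 1: -155.27° → +69.05°, shortest Δλ = -135.68° (west) — crosses 180°.
Leg 2: +69.05° → +139.10°, shortest Δλ = 70.05° (east) — does not cross 180°.
Total crossings: 1.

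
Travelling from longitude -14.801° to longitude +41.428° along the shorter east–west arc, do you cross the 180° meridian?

No

Signed shortest Δλ = ((41.428 − -14.801 + 180) mod 360) − 180 = 56.229°.
Going east by 56.229° from -14.801° reaches +41.428° without touching 180°.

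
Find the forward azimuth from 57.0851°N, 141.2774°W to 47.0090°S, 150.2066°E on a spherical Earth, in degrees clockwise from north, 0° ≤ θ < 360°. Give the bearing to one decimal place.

Δλ = 150.2066 − -141.2774 = 291.4840°; wrapped into (−180°, 180°]: -68.5160°.
θ = atan2( sin Δλ · cos φ₂ , cos φ₁ · sin φ₂ − sin φ₁ · cos φ₂ · cos Δλ )
  = atan2(-0.63451, -0.60712) = -133.736° → normalised to [0°, 360°): 226.264°.

226.3°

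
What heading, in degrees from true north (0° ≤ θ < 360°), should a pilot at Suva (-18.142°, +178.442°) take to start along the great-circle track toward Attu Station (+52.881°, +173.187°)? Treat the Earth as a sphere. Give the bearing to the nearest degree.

357°

Δλ = 173.187 − 178.442 = -5.255°.
θ = atan2( sin Δλ · cos φ₂ , cos φ₁ · sin φ₂ − sin φ₁ · cos φ₂ · cos Δλ )
  = atan2(-0.05527, 0.94486) = -3.348° → normalised to [0°, 360°): 356.652°.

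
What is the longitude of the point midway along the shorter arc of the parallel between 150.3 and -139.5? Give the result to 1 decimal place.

-174.6°

Signed shortest Δλ from +150.3° to -139.5° is +70.2°.
Midpoint longitude = +150.3° + (+70.2°)/2 = +150.3° + 35.1° = +185.4°.
Normalise into (−180°, 180°]: -174.6°.
(The naïve average (+150.3 + -139.5)/2 = 5.4° is on the wrong side of the globe.)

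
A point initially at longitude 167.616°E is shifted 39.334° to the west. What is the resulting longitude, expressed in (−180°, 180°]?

Start at +167.616°; shift −39.334° → +128.282°.
+128.282° already lies in (−180°, 180°].

128.282°E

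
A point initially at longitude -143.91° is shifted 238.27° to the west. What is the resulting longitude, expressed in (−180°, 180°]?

Start at -143.91°; shift −238.27° → -382.18°.
-382.18° lies outside (−180°, 180°]; add 360° → -22.18°.

-22.18°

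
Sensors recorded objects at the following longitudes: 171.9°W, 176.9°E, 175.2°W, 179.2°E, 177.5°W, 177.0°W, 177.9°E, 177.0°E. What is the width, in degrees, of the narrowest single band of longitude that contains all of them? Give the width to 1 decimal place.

11.2°

Sort the longitudes: -177.5°, -177.0°, -175.2°, -171.9°, +176.9°, +177.0°, +177.9°, +179.2°.
Eastward gaps between consecutive values (wrapping around): 0.5°, 1.8°, 3.3°, 348.8°, 0.1°, 0.9°, 1.3°, 3.3°.
Largest gap = 348.8° ⇒ minimal covering band is its complement: 360° − 348.8° = 11.2°.
Band runs from +176.9° eastward to -171.9°, crossing the antimeridian.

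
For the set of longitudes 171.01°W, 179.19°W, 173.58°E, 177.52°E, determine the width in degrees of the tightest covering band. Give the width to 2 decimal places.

15.41°

Sort the longitudes: -179.19°, -171.01°, +173.58°, +177.52°.
Eastward gaps between consecutive values (wrapping around): 8.18°, 344.59°, 3.94°, 3.29°.
Largest gap = 344.59° ⇒ minimal covering band is its complement: 360° − 344.59° = 15.41°.
Band runs from +173.58° eastward to -171.01°, crossing the antimeridian.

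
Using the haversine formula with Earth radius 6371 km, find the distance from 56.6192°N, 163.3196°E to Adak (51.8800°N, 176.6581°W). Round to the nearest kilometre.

1397 km

Δλ = -176.6581 − 163.3196 = -339.9777°; wrapped into (−180°, 180°]: 20.0223°.
Δφ = 51.8800 − 56.6192 = -4.7392°.
a = sin²(Δφ/2) + cos φ₁ · cos φ₂ · sin²(Δλ/2) = 0.011974.
c = 2·atan2(√a, √(1−a)) = 0.21929 rad → d = 6371·c ≈ 1397.08 km.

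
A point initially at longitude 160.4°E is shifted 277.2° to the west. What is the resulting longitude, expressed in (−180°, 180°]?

116.8°W

Start at +160.4°; shift −277.2° → -116.8°.
-116.8° already lies in (−180°, 180°].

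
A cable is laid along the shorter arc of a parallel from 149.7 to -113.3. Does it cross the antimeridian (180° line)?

Naïve |-113.3 − 149.7| = 263.0° > 180°, so the shorter arc goes the other way round — across 180°.
Signed shortest Δλ = ((-113.3 − 149.7 + 180) mod 360) − 180 = 97.0°.
Going east by 97.0° from +149.7° passes through 180° before reaching -113.3°.

Yes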